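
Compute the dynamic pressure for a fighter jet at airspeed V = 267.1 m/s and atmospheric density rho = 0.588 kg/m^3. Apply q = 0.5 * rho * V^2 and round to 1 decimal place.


Step 1: V^2 = 267.1^2 = 71342.41
Step 2: q = 0.5 * 0.588 * 71342.41
Step 3: q = 20974.7 Pa

20974.7


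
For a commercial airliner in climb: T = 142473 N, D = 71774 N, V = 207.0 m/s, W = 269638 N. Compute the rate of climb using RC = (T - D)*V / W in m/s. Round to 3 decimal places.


Step 1: Excess thrust = T - D = 142473 - 71774 = 70699 N
Step 2: Excess power = 70699 * 207.0 = 14634693.0 W
Step 3: RC = 14634693.0 / 269638 = 54.275 m/s

54.275


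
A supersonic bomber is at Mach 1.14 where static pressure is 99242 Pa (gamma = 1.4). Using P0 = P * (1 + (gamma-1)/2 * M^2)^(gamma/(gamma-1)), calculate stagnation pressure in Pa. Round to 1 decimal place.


Step 1: (gamma-1)/2 * M^2 = 0.2 * 1.2996 = 0.25992
Step 2: 1 + 0.25992 = 1.25992
Step 3: Exponent gamma/(gamma-1) = 3.5
Step 4: P0 = 99242 * 1.25992^3.5 = 222790.1 Pa

222790.1


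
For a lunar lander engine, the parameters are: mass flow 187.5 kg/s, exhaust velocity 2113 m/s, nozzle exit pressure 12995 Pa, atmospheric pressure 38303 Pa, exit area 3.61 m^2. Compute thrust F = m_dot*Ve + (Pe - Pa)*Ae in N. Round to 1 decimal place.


Step 1: Momentum thrust = m_dot * Ve = 187.5 * 2113 = 396187.5 N
Step 2: Pressure thrust = (Pe - Pa) * Ae = (12995 - 38303) * 3.61 = -91361.88 N
Step 3: Total thrust F = 396187.5 + -91361.88 = 304825.6 N

304825.6


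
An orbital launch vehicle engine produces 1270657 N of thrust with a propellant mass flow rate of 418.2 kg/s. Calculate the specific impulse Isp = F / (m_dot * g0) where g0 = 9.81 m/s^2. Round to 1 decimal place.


Step 1: m_dot * g0 = 418.2 * 9.81 = 4102.54
Step 2: Isp = 1270657 / 4102.54 = 309.7 s

309.7


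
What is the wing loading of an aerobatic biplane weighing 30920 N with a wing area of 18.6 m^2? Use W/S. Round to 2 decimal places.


Step 1: Wing loading = W / S = 30920 / 18.6
Step 2: Wing loading = 1662.37 N/m^2

1662.37


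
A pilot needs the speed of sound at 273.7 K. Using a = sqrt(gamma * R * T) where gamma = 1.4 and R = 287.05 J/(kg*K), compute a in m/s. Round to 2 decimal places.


Step 1: gamma * R * T = 1.4 * 287.05 * 273.7 = 109991.819
Step 2: a = sqrt(109991.819) = 331.65 m/s

331.65


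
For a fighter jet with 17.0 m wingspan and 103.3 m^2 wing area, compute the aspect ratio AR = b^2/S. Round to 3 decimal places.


Step 1: b^2 = 17.0^2 = 289.0
Step 2: AR = 289.0 / 103.3 = 2.798

2.798


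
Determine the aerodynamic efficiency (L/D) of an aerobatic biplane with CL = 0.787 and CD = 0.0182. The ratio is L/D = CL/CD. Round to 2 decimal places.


Step 1: L/D = CL / CD = 0.787 / 0.0182
Step 2: L/D = 43.24

43.24


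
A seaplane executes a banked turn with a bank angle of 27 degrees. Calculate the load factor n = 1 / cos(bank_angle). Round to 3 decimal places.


Step 1: Convert 27 degrees to radians = 0.471239
Step 2: cos(27 deg) = 0.891007
Step 3: n = 1 / 0.891007 = 1.122

1.122


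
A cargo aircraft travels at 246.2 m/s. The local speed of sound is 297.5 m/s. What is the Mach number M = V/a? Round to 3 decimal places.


Step 1: M = V / a = 246.2 / 297.5
Step 2: M = 0.828

0.828


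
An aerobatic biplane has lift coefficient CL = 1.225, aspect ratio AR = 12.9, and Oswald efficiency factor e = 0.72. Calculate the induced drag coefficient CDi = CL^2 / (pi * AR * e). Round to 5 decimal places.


Step 1: CL^2 = 1.225^2 = 1.500625
Step 2: pi * AR * e = 3.14159 * 12.9 * 0.72 = 29.179113
Step 3: CDi = 1.500625 / 29.179113 = 0.05143

0.05143


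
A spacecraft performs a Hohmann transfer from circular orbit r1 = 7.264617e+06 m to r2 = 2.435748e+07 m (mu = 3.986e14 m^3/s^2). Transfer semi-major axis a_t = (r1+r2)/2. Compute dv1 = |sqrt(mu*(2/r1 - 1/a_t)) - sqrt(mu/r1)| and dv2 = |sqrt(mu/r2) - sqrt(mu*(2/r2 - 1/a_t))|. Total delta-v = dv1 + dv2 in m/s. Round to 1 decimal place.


Step 1: Transfer semi-major axis a_t = (7.264617e+06 + 2.435748e+07) / 2 = 1.581105e+07 m
Step 2: v1 (circular at r1) = sqrt(mu/r1) = 7407.34 m/s
Step 3: v_t1 = sqrt(mu*(2/r1 - 1/a_t)) = 9193.87 m/s
Step 4: dv1 = |9193.87 - 7407.34| = 1786.53 m/s
Step 5: v2 (circular at r2) = 4045.32 m/s, v_t2 = 2742.07 m/s
Step 6: dv2 = |4045.32 - 2742.07| = 1303.25 m/s
Step 7: Total delta-v = 1786.53 + 1303.25 = 3089.8 m/s

3089.8


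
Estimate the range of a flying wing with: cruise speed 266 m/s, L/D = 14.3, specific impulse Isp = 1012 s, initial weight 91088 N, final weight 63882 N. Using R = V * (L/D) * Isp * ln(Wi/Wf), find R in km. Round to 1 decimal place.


Step 1: Coefficient = V * (L/D) * Isp = 266 * 14.3 * 1012 = 3849445.6 m
Step 2: Wi/Wf = 91088 / 63882 = 1.425879
Step 3: ln(1.425879) = 0.354788
Step 4: R = 3849445.6 * 0.354788 = 1365738.8 m = 1365.7 km

1365.7


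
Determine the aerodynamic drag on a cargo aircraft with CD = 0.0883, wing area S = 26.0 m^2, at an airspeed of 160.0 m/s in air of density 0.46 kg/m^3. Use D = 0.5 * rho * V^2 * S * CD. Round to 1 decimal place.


Step 1: Dynamic pressure q = 0.5 * 0.46 * 160.0^2 = 5888.0 Pa
Step 2: Drag D = q * S * CD = 5888.0 * 26.0 * 0.0883
Step 3: D = 13517.7 N

13517.7


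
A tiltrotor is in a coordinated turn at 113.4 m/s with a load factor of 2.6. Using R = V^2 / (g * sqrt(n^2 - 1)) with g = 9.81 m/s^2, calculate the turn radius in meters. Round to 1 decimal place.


Step 1: V^2 = 113.4^2 = 12859.56
Step 2: n^2 - 1 = 2.6^2 - 1 = 5.76
Step 3: sqrt(5.76) = 2.4
Step 4: R = 12859.56 / (9.81 * 2.4) = 546.2 m

546.2


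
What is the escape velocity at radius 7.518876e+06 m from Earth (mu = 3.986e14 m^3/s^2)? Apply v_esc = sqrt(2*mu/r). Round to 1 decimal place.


Step 1: 2*mu/r = 2 * 3.986e14 / 7.518876e+06 = 106026485.8737
Step 2: v_esc = sqrt(106026485.8737) = 10296.9 m/s

10296.9


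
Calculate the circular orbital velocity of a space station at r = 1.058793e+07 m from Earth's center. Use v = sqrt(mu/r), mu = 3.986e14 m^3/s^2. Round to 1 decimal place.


Step 1: mu / r = 3.986e14 / 1.058793e+07 = 37646641.0337
Step 2: v = sqrt(37646641.0337) = 6135.7 m/s

6135.7


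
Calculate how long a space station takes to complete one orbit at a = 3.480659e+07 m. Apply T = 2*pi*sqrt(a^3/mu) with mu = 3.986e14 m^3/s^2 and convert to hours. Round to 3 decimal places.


Step 1: a^3 / mu = 4.216814e+22 / 3.986e14 = 1.057906e+08
Step 2: sqrt(1.057906e+08) = 10285.4564 s
Step 3: T = 2*pi * 10285.4564 = 64625.43 s
Step 4: T in hours = 64625.43 / 3600 = 17.952 hours

17.952


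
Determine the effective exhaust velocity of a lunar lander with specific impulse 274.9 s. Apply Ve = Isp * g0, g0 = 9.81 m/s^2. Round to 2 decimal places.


Step 1: Ve = Isp * g0 = 274.9 * 9.81
Step 2: Ve = 2696.77 m/s

2696.77


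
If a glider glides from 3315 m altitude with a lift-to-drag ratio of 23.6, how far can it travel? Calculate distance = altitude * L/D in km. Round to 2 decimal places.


Step 1: Glide distance = altitude * L/D = 3315 * 23.6 = 78234.0 m
Step 2: Convert to km: 78234.0 / 1000 = 78.23 km

78.23


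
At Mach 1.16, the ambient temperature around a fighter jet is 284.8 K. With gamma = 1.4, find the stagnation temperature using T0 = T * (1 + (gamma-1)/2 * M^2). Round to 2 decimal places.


Step 1: (gamma-1)/2 = 0.2
Step 2: M^2 = 1.3456
Step 3: 1 + 0.2 * 1.3456 = 1.26912
Step 4: T0 = 284.8 * 1.26912 = 361.45 K

361.45


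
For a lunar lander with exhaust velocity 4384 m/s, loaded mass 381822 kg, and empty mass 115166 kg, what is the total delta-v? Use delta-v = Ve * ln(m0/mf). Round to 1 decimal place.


Step 1: Mass ratio m0/mf = 381822 / 115166 = 3.315406
Step 2: ln(3.315406) = 1.19858
Step 3: delta-v = 4384 * 1.19858 = 5254.6 m/s

5254.6


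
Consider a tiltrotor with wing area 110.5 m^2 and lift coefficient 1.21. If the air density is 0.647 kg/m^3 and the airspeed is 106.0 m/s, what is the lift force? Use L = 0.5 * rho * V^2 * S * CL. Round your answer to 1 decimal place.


Step 1: Calculate dynamic pressure q = 0.5 * 0.647 * 106.0^2 = 0.5 * 0.647 * 11236.0 = 3634.846 Pa
Step 2: Multiply by wing area and lift coefficient: L = 3634.846 * 110.5 * 1.21
Step 3: L = 401650.483 * 1.21 = 485997.1 N

485997.1


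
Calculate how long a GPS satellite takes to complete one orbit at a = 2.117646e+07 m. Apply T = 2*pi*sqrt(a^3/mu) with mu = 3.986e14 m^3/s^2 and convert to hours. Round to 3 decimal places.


Step 1: a^3 / mu = 9.496424e+21 / 3.986e14 = 2.382444e+07
Step 2: sqrt(2.382444e+07) = 4881.0291 s
Step 3: T = 2*pi * 4881.0291 = 30668.41 s
Step 4: T in hours = 30668.41 / 3600 = 8.519 hours

8.519


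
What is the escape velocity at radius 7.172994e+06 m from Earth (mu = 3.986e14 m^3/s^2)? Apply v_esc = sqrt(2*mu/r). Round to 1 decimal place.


Step 1: 2*mu/r = 2 * 3.986e14 / 7.172994e+06 = 111139086.4122
Step 2: v_esc = sqrt(111139086.4122) = 10542.3 m/s

10542.3


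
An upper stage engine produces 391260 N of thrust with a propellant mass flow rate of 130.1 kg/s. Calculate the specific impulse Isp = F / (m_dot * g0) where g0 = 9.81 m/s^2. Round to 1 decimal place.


Step 1: m_dot * g0 = 130.1 * 9.81 = 1276.28
Step 2: Isp = 391260 / 1276.28 = 306.6 s

306.6


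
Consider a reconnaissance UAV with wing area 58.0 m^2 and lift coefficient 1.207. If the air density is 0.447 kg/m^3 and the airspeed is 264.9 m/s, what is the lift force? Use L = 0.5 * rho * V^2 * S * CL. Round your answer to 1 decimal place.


Step 1: Calculate dynamic pressure q = 0.5 * 0.447 * 264.9^2 = 0.5 * 0.447 * 70172.01 = 15683.4442 Pa
Step 2: Multiply by wing area and lift coefficient: L = 15683.4442 * 58.0 * 1.207
Step 3: L = 909639.7656 * 1.207 = 1097935.2 N

1097935.2


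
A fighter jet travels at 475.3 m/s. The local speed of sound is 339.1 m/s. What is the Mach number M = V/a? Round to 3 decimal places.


Step 1: M = V / a = 475.3 / 339.1
Step 2: M = 1.402

1.402


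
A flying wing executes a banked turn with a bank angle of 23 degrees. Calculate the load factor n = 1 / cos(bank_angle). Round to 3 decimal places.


Step 1: Convert 23 degrees to radians = 0.401426
Step 2: cos(23 deg) = 0.920505
Step 3: n = 1 / 0.920505 = 1.086

1.086


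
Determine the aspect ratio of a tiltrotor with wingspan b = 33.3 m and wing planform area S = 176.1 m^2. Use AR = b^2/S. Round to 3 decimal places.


Step 1: b^2 = 33.3^2 = 1108.89
Step 2: AR = 1108.89 / 176.1 = 6.297

6.297


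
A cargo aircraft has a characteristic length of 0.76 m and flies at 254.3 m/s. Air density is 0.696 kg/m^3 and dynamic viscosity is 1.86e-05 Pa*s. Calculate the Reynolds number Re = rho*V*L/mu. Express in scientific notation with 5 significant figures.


Step 1: Numerator = rho * V * L = 0.696 * 254.3 * 0.76 = 134.514528
Step 2: Re = 134.514528 / 1.86e-05
Step 3: Re = 7.2320e+06

7.2320e+06


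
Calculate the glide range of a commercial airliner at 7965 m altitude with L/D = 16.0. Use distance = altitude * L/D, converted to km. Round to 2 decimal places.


Step 1: Glide distance = altitude * L/D = 7965 * 16.0 = 127440.0 m
Step 2: Convert to km: 127440.0 / 1000 = 127.44 km

127.44


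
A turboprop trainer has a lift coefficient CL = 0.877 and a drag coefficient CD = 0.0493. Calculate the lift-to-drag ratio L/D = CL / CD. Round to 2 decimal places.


Step 1: L/D = CL / CD = 0.877 / 0.0493
Step 2: L/D = 17.79

17.79


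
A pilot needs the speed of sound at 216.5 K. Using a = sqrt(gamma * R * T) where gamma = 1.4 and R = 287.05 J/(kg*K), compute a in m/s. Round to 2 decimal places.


Step 1: gamma * R * T = 1.4 * 287.05 * 216.5 = 87004.855
Step 2: a = sqrt(87004.855) = 294.97 m/s

294.97


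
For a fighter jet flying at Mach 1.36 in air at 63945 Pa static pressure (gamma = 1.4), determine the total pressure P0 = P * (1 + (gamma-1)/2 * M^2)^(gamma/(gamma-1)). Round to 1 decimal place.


Step 1: (gamma-1)/2 * M^2 = 0.2 * 1.8496 = 0.36992
Step 2: 1 + 0.36992 = 1.36992
Step 3: Exponent gamma/(gamma-1) = 3.5
Step 4: P0 = 63945 * 1.36992^3.5 = 192415.4 Pa

192415.4


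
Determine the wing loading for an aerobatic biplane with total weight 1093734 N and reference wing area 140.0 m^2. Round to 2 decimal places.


Step 1: Wing loading = W / S = 1093734 / 140.0
Step 2: Wing loading = 7812.39 N/m^2

7812.39


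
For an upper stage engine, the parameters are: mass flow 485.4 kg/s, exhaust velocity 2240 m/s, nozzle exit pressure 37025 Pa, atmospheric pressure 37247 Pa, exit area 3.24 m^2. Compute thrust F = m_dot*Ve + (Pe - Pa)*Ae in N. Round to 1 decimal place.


Step 1: Momentum thrust = m_dot * Ve = 485.4 * 2240 = 1087296.0 N
Step 2: Pressure thrust = (Pe - Pa) * Ae = (37025 - 37247) * 3.24 = -719.28 N
Step 3: Total thrust F = 1087296.0 + -719.28 = 1086576.7 N

1086576.7


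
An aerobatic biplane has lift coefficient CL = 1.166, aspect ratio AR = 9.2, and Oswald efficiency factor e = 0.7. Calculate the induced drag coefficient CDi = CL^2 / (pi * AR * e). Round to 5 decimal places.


Step 1: CL^2 = 1.166^2 = 1.359556
Step 2: pi * AR * e = 3.14159 * 9.2 * 0.7 = 20.231857
Step 3: CDi = 1.359556 / 20.231857 = 0.06720

0.06720


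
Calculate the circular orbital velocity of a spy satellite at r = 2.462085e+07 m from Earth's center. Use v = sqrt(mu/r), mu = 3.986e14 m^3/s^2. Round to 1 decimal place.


Step 1: mu / r = 3.986e14 / 2.462085e+07 = 16189530.4183
Step 2: v = sqrt(16189530.4183) = 4023.6 m/s

4023.6


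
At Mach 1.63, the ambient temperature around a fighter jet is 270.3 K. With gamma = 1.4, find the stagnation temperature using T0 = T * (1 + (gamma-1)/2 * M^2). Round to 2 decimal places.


Step 1: (gamma-1)/2 = 0.2
Step 2: M^2 = 2.6569
Step 3: 1 + 0.2 * 2.6569 = 1.53138
Step 4: T0 = 270.3 * 1.53138 = 413.93 K

413.93


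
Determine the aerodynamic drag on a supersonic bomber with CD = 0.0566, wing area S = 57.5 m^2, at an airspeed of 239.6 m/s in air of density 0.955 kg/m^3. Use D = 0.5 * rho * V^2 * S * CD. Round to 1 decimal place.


Step 1: Dynamic pressure q = 0.5 * 0.955 * 239.6^2 = 27412.3964 Pa
Step 2: Drag D = q * S * CD = 27412.3964 * 57.5 * 0.0566
Step 3: D = 89213.6 N

89213.6


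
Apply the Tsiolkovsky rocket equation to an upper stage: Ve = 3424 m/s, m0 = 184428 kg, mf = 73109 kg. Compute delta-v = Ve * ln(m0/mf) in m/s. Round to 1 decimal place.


Step 1: Mass ratio m0/mf = 184428 / 73109 = 2.522644
Step 2: ln(2.522644) = 0.925308
Step 3: delta-v = 3424 * 0.925308 = 3168.3 m/s

3168.3


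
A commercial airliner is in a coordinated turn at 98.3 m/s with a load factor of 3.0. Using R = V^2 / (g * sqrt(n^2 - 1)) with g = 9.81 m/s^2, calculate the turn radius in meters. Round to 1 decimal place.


Step 1: V^2 = 98.3^2 = 9662.89
Step 2: n^2 - 1 = 3.0^2 - 1 = 8.0
Step 3: sqrt(8.0) = 2.828427
Step 4: R = 9662.89 / (9.81 * 2.828427) = 348.3 m

348.3


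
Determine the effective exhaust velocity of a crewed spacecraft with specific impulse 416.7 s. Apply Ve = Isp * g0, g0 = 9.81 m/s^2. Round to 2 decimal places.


Step 1: Ve = Isp * g0 = 416.7 * 9.81
Step 2: Ve = 4087.83 m/s

4087.83


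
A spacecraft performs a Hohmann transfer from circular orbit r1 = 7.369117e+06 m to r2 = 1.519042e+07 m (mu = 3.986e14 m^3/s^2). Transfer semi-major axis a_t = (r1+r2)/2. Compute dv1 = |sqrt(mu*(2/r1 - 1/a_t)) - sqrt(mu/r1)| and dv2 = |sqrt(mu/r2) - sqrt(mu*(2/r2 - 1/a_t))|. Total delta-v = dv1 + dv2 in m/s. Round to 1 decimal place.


Step 1: Transfer semi-major axis a_t = (7.369117e+06 + 1.519042e+07) / 2 = 1.127977e+07 m
Step 2: v1 (circular at r1) = sqrt(mu/r1) = 7354.63 m/s
Step 3: v_t1 = sqrt(mu*(2/r1 - 1/a_t)) = 8534.85 m/s
Step 4: dv1 = |8534.85 - 7354.63| = 1180.22 m/s
Step 5: v2 (circular at r2) = 5122.52 m/s, v_t2 = 4140.39 m/s
Step 6: dv2 = |5122.52 - 4140.39| = 982.13 m/s
Step 7: Total delta-v = 1180.22 + 982.13 = 2162.3 m/s

2162.3


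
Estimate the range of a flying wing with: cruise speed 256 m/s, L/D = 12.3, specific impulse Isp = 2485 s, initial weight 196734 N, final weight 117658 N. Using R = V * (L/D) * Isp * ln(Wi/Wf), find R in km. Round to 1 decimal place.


Step 1: Coefficient = V * (L/D) * Isp = 256 * 12.3 * 2485 = 7824768.0 m
Step 2: Wi/Wf = 196734 / 117658 = 1.672083
Step 3: ln(1.672083) = 0.51407
Step 4: R = 7824768.0 * 0.51407 = 4022482.0 m = 4022.5 km

4022.5


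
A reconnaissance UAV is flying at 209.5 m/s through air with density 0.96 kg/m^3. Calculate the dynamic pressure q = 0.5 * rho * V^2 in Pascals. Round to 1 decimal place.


Step 1: V^2 = 209.5^2 = 43890.25
Step 2: q = 0.5 * 0.96 * 43890.25
Step 3: q = 21067.3 Pa

21067.3


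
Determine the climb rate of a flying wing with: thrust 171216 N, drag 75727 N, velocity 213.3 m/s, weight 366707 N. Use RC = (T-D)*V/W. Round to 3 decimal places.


Step 1: Excess thrust = T - D = 171216 - 75727 = 95489 N
Step 2: Excess power = 95489 * 213.3 = 20367803.7 W
Step 3: RC = 20367803.7 / 366707 = 55.542 m/s

55.542


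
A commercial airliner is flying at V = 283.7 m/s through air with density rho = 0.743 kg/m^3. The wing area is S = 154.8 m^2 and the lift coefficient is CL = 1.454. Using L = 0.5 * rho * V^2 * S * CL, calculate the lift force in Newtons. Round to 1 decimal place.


Step 1: Calculate dynamic pressure q = 0.5 * 0.743 * 283.7^2 = 0.5 * 0.743 * 80485.69 = 29900.4338 Pa
Step 2: Multiply by wing area and lift coefficient: L = 29900.4338 * 154.8 * 1.454
Step 3: L = 4628587.1577 * 1.454 = 6729965.7 N

6729965.7


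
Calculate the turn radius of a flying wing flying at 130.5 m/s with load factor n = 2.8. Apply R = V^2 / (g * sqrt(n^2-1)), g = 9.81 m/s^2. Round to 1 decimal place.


Step 1: V^2 = 130.5^2 = 17030.25
Step 2: n^2 - 1 = 2.8^2 - 1 = 6.84
Step 3: sqrt(6.84) = 2.615339
Step 4: R = 17030.25 / (9.81 * 2.615339) = 663.8 m

663.8


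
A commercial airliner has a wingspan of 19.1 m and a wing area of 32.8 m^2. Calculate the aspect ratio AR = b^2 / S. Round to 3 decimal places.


Step 1: b^2 = 19.1^2 = 364.81
Step 2: AR = 364.81 / 32.8 = 11.122

11.122


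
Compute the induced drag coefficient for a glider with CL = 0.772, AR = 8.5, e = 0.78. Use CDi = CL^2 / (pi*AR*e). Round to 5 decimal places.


Step 1: CL^2 = 0.772^2 = 0.595984
Step 2: pi * AR * e = 3.14159 * 8.5 * 0.78 = 20.828759
Step 3: CDi = 0.595984 / 20.828759 = 0.02861

0.02861


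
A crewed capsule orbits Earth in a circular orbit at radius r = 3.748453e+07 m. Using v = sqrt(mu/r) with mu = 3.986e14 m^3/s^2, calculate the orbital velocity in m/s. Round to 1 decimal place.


Step 1: mu / r = 3.986e14 / 3.748453e+07 = 10633720.0973
Step 2: v = sqrt(10633720.0973) = 3260.9 m/s

3260.9


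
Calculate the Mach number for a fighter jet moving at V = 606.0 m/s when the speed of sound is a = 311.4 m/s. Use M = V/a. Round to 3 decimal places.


Step 1: M = V / a = 606.0 / 311.4
Step 2: M = 1.946

1.946


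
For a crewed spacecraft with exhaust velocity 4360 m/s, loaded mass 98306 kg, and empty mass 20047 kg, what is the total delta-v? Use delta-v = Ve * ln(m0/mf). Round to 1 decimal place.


Step 1: Mass ratio m0/mf = 98306 / 20047 = 4.903776
Step 2: ln(4.903776) = 1.590006
Step 3: delta-v = 4360 * 1.590006 = 6932.4 m/s

6932.4


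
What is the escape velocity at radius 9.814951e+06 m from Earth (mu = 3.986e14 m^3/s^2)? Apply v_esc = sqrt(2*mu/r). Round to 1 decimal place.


Step 1: 2*mu/r = 2 * 3.986e14 / 9.814951e+06 = 81223023.9356
Step 2: v_esc = sqrt(81223023.9356) = 9012.4 m/s

9012.4


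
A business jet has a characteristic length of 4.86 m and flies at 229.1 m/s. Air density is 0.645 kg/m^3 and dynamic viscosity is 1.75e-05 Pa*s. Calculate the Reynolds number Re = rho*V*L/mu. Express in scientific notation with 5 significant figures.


Step 1: Numerator = rho * V * L = 0.645 * 229.1 * 4.86 = 718.15977
Step 2: Re = 718.15977 / 1.75e-05
Step 3: Re = 4.1038e+07

4.1038e+07


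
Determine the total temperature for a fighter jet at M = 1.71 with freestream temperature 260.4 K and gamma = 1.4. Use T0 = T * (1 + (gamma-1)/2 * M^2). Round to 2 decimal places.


Step 1: (gamma-1)/2 = 0.2
Step 2: M^2 = 2.9241
Step 3: 1 + 0.2 * 2.9241 = 1.58482
Step 4: T0 = 260.4 * 1.58482 = 412.69 K

412.69


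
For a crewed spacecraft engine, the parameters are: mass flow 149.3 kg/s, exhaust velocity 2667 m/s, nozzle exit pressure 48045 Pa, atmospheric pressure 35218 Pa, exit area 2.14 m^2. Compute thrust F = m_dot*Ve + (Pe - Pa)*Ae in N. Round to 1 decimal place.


Step 1: Momentum thrust = m_dot * Ve = 149.3 * 2667 = 398183.1 N
Step 2: Pressure thrust = (Pe - Pa) * Ae = (48045 - 35218) * 2.14 = 27449.78 N
Step 3: Total thrust F = 398183.1 + 27449.78 = 425632.9 N

425632.9


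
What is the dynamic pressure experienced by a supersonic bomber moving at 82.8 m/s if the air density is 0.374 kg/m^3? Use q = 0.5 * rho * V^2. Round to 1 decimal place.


Step 1: V^2 = 82.8^2 = 6855.84
Step 2: q = 0.5 * 0.374 * 6855.84
Step 3: q = 1282.0 Pa

1282.0


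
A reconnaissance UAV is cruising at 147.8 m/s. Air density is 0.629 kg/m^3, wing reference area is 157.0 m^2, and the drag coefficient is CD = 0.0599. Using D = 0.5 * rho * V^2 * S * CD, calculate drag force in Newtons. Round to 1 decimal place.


Step 1: Dynamic pressure q = 0.5 * 0.629 * 147.8^2 = 6870.2022 Pa
Step 2: Drag D = q * S * CD = 6870.2022 * 157.0 * 0.0599
Step 3: D = 64609.4 N

64609.4


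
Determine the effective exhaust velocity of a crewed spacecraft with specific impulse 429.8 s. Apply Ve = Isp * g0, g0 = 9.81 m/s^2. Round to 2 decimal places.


Step 1: Ve = Isp * g0 = 429.8 * 9.81
Step 2: Ve = 4216.34 m/s

4216.34


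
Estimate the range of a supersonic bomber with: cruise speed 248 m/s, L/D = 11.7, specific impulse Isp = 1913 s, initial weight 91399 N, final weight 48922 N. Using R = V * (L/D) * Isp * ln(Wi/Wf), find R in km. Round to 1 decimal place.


Step 1: Coefficient = V * (L/D) * Isp = 248 * 11.7 * 1913 = 5550760.8 m
Step 2: Wi/Wf = 91399 / 48922 = 1.86826
Step 3: ln(1.86826) = 0.625007
Step 4: R = 5550760.8 * 0.625007 = 3469266.3 m = 3469.3 km

3469.3


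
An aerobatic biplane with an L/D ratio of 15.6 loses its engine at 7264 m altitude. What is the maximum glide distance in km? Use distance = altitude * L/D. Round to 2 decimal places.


Step 1: Glide distance = altitude * L/D = 7264 * 15.6 = 113318.4 m
Step 2: Convert to km: 113318.4 / 1000 = 113.32 km

113.32


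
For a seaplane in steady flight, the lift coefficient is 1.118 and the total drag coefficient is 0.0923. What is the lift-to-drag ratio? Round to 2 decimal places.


Step 1: L/D = CL / CD = 1.118 / 0.0923
Step 2: L/D = 12.11

12.11


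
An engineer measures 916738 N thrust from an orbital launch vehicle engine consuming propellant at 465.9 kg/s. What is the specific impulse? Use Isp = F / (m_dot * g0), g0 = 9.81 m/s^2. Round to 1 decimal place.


Step 1: m_dot * g0 = 465.9 * 9.81 = 4570.48
Step 2: Isp = 916738 / 4570.48 = 200.6 s

200.6


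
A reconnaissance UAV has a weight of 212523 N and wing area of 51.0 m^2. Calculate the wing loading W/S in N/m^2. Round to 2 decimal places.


Step 1: Wing loading = W / S = 212523 / 51.0
Step 2: Wing loading = 4167.12 N/m^2

4167.12


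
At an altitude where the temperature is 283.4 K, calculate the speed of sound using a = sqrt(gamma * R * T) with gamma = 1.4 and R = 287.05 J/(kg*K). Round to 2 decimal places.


Step 1: gamma * R * T = 1.4 * 287.05 * 283.4 = 113889.958
Step 2: a = sqrt(113889.958) = 337.48 m/s

337.48


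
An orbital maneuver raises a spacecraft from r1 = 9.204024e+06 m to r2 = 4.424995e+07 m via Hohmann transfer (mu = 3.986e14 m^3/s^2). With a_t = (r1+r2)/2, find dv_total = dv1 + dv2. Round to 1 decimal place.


Step 1: Transfer semi-major axis a_t = (9.204024e+06 + 4.424995e+07) / 2 = 2.672699e+07 m
Step 2: v1 (circular at r1) = sqrt(mu/r1) = 6580.82 m/s
Step 3: v_t1 = sqrt(mu*(2/r1 - 1/a_t)) = 8467.62 m/s
Step 4: dv1 = |8467.62 - 6580.82| = 1886.8 m/s
Step 5: v2 (circular at r2) = 3001.32 m/s, v_t2 = 1761.27 m/s
Step 6: dv2 = |3001.32 - 1761.27| = 1240.05 m/s
Step 7: Total delta-v = 1886.8 + 1240.05 = 3126.8 m/s

3126.8


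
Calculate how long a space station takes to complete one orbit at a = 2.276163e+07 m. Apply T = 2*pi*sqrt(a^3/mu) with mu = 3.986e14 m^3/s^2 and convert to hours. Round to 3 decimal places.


Step 1: a^3 / mu = 1.179261e+22 / 3.986e14 = 2.958508e+07
Step 2: sqrt(2.958508e+07) = 5439.2171 s
Step 3: T = 2*pi * 5439.2171 = 34175.61 s
Step 4: T in hours = 34175.61 / 3600 = 9.493 hours

9.493


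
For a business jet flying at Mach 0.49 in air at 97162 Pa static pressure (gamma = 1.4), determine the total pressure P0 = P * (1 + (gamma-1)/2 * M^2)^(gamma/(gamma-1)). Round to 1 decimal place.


Step 1: (gamma-1)/2 * M^2 = 0.2 * 0.2401 = 0.04802
Step 2: 1 + 0.04802 = 1.04802
Step 3: Exponent gamma/(gamma-1) = 3.5
Step 4: P0 = 97162 * 1.04802^3.5 = 114495.9 Pa

114495.9


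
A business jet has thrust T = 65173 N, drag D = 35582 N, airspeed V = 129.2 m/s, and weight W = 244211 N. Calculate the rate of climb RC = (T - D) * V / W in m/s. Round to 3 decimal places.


Step 1: Excess thrust = T - D = 65173 - 35582 = 29591 N
Step 2: Excess power = 29591 * 129.2 = 3823157.2 W
Step 3: RC = 3823157.2 / 244211 = 15.655 m/s

15.655


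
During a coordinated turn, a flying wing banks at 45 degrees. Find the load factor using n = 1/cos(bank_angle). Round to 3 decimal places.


Step 1: Convert 45 degrees to radians = 0.785398
Step 2: cos(45 deg) = 0.707107
Step 3: n = 1 / 0.707107 = 1.414

1.414


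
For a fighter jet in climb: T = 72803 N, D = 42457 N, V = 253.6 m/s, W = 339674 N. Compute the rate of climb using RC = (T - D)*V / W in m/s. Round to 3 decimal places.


Step 1: Excess thrust = T - D = 72803 - 42457 = 30346 N
Step 2: Excess power = 30346 * 253.6 = 7695745.6 W
Step 3: RC = 7695745.6 / 339674 = 22.656 m/s

22.656


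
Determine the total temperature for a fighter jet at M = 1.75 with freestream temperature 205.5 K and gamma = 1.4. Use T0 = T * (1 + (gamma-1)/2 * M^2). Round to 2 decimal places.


Step 1: (gamma-1)/2 = 0.2
Step 2: M^2 = 3.0625
Step 3: 1 + 0.2 * 3.0625 = 1.6125
Step 4: T0 = 205.5 * 1.6125 = 331.37 K

331.37


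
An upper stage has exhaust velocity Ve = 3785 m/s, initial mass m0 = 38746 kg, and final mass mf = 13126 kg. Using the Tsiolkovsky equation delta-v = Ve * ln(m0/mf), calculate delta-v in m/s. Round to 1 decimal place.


Step 1: Mass ratio m0/mf = 38746 / 13126 = 2.951851
Step 2: ln(2.951851) = 1.082433
Step 3: delta-v = 3785 * 1.082433 = 4097.0 m/s

4097.0


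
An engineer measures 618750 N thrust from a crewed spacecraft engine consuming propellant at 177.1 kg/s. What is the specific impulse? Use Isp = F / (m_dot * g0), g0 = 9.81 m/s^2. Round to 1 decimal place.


Step 1: m_dot * g0 = 177.1 * 9.81 = 1737.35
Step 2: Isp = 618750 / 1737.35 = 356.1 s

356.1


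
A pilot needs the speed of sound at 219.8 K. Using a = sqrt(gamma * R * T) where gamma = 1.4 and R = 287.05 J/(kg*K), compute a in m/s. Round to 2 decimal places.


Step 1: gamma * R * T = 1.4 * 287.05 * 219.8 = 88331.026
Step 2: a = sqrt(88331.026) = 297.21 m/s

297.21


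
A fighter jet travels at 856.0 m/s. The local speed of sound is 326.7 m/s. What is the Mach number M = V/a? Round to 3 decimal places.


Step 1: M = V / a = 856.0 / 326.7
Step 2: M = 2.620

2.620


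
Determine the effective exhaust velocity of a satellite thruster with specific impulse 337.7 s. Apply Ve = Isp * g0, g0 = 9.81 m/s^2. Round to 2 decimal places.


Step 1: Ve = Isp * g0 = 337.7 * 9.81
Step 2: Ve = 3312.84 m/s

3312.84


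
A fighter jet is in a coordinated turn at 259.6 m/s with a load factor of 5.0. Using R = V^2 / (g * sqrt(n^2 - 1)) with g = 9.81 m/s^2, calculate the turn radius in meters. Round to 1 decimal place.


Step 1: V^2 = 259.6^2 = 67392.16
Step 2: n^2 - 1 = 5.0^2 - 1 = 24.0
Step 3: sqrt(24.0) = 4.898979
Step 4: R = 67392.16 / (9.81 * 4.898979) = 1402.3 m

1402.3


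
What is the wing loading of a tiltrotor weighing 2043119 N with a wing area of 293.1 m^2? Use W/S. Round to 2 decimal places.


Step 1: Wing loading = W / S = 2043119 / 293.1
Step 2: Wing loading = 6970.72 N/m^2

6970.72


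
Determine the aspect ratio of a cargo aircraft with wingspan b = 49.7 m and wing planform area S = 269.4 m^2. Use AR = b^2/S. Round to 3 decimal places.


Step 1: b^2 = 49.7^2 = 2470.09
Step 2: AR = 2470.09 / 269.4 = 9.169

9.169


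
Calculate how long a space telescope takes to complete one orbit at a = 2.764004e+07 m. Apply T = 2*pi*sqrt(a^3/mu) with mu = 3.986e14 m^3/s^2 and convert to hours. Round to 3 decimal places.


Step 1: a^3 / mu = 2.111621e+22 / 3.986e14 = 5.297594e+07
Step 2: sqrt(5.297594e+07) = 7278.4576 s
Step 3: T = 2*pi * 7278.4576 = 45731.9 s
Step 4: T in hours = 45731.9 / 3600 = 12.703 hours

12.703


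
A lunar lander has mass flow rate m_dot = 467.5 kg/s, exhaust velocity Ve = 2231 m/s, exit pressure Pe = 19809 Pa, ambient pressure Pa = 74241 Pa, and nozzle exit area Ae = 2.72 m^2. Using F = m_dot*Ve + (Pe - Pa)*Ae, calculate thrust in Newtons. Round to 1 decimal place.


Step 1: Momentum thrust = m_dot * Ve = 467.5 * 2231 = 1042992.5 N
Step 2: Pressure thrust = (Pe - Pa) * Ae = (19809 - 74241) * 2.72 = -148055.04 N
Step 3: Total thrust F = 1042992.5 + -148055.04 = 894937.5 N

894937.5


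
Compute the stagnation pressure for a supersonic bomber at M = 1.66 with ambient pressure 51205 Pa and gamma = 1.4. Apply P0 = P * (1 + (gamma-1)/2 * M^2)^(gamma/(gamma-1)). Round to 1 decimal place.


Step 1: (gamma-1)/2 * M^2 = 0.2 * 2.7556 = 0.55112
Step 2: 1 + 0.55112 = 1.55112
Step 3: Exponent gamma/(gamma-1) = 3.5
Step 4: P0 = 51205 * 1.55112^3.5 = 237996.9 Pa

237996.9


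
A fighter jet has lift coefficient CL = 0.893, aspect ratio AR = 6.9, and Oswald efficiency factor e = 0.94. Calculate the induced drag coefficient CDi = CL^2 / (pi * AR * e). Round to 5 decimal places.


Step 1: CL^2 = 0.893^2 = 0.797449
Step 2: pi * AR * e = 3.14159 * 6.9 * 0.94 = 20.37637
Step 3: CDi = 0.797449 / 20.37637 = 0.03914

0.03914


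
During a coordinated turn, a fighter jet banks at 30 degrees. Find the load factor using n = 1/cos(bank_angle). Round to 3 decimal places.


Step 1: Convert 30 degrees to radians = 0.523599
Step 2: cos(30 deg) = 0.866025
Step 3: n = 1 / 0.866025 = 1.155

1.155


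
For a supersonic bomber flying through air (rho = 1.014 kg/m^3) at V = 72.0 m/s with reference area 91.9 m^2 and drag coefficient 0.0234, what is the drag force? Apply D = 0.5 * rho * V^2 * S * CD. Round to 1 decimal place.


Step 1: Dynamic pressure q = 0.5 * 1.014 * 72.0^2 = 2628.288 Pa
Step 2: Drag D = q * S * CD = 2628.288 * 91.9 * 0.0234
Step 3: D = 5652.0 N

5652.0


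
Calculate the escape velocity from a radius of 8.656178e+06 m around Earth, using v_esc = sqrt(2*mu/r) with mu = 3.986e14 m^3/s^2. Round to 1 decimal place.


Step 1: 2*mu/r = 2 * 3.986e14 / 8.656178e+06 = 92096072.8857
Step 2: v_esc = sqrt(92096072.8857) = 9596.7 m/s

9596.7


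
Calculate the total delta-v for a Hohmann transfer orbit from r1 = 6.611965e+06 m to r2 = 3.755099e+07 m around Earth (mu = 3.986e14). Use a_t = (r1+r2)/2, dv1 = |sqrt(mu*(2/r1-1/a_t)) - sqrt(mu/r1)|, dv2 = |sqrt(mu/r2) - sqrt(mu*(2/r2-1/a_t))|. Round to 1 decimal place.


Step 1: Transfer semi-major axis a_t = (6.611965e+06 + 3.755099e+07) / 2 = 2.208148e+07 m
Step 2: v1 (circular at r1) = sqrt(mu/r1) = 7764.32 m/s
Step 3: v_t1 = sqrt(mu*(2/r1 - 1/a_t)) = 10125.12 m/s
Step 4: dv1 = |10125.12 - 7764.32| = 2360.8 m/s
Step 5: v2 (circular at r2) = 3258.05 m/s, v_t2 = 1782.83 m/s
Step 6: dv2 = |3258.05 - 1782.83| = 1475.22 m/s
Step 7: Total delta-v = 2360.8 + 1475.22 = 3836.0 m/s

3836.0


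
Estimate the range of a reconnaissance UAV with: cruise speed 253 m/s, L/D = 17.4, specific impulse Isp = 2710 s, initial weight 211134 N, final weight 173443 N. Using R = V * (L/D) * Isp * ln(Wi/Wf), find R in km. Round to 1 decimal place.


Step 1: Coefficient = V * (L/D) * Isp = 253 * 17.4 * 2710 = 11929962.0 m
Step 2: Wi/Wf = 211134 / 173443 = 1.217311
Step 3: ln(1.217311) = 0.196644
Step 4: R = 11929962.0 * 0.196644 = 2345955.3 m = 2346.0 km

2346.0


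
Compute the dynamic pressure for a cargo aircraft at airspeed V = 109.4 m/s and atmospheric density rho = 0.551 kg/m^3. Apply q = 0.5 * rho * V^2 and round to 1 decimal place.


Step 1: V^2 = 109.4^2 = 11968.36
Step 2: q = 0.5 * 0.551 * 11968.36
Step 3: q = 3297.3 Pa

3297.3


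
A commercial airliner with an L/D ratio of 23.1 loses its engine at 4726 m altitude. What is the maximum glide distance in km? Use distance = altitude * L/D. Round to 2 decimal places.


Step 1: Glide distance = altitude * L/D = 4726 * 23.1 = 109170.6 m
Step 2: Convert to km: 109170.6 / 1000 = 109.17 km

109.17


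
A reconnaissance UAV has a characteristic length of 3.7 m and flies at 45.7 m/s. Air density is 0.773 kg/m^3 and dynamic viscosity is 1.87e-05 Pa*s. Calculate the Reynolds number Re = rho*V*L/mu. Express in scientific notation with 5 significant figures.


Step 1: Numerator = rho * V * L = 0.773 * 45.7 * 3.7 = 130.70657
Step 2: Re = 130.70657 / 1.87e-05
Step 3: Re = 6.9897e+06

6.9897e+06


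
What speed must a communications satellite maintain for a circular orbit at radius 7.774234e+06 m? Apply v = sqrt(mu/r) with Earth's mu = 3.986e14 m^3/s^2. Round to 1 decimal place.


Step 1: mu / r = 3.986e14 / 7.774234e+06 = 51271932.3859
Step 2: v = sqrt(51271932.3859) = 7160.4 m/s

7160.4


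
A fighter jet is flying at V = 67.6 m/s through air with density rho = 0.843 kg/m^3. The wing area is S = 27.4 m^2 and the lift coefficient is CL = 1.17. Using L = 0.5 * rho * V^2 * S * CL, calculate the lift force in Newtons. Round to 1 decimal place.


Step 1: Calculate dynamic pressure q = 0.5 * 0.843 * 67.6^2 = 0.5 * 0.843 * 4569.76 = 1926.1538 Pa
Step 2: Multiply by wing area and lift coefficient: L = 1926.1538 * 27.4 * 1.17
Step 3: L = 52776.6152 * 1.17 = 61748.6 N

61748.6


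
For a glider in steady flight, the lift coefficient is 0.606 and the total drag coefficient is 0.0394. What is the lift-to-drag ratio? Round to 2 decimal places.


Step 1: L/D = CL / CD = 0.606 / 0.0394
Step 2: L/D = 15.38

15.38


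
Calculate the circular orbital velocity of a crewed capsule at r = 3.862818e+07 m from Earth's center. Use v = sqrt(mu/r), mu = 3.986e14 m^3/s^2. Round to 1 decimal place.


Step 1: mu / r = 3.986e14 / 3.862818e+07 = 10318891.545
Step 2: v = sqrt(10318891.545) = 3212.3 m/s

3212.3


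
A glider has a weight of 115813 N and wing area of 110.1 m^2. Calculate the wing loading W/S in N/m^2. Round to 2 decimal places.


Step 1: Wing loading = W / S = 115813 / 110.1
Step 2: Wing loading = 1051.89 N/m^2

1051.89


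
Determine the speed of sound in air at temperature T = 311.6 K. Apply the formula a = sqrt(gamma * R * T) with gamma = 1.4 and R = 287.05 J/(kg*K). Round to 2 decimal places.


Step 1: gamma * R * T = 1.4 * 287.05 * 311.6 = 125222.692
Step 2: a = sqrt(125222.692) = 353.87 m/s

353.87


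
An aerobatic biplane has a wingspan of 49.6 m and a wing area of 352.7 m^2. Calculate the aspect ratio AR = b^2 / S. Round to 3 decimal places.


Step 1: b^2 = 49.6^2 = 2460.16
Step 2: AR = 2460.16 / 352.7 = 6.975

6.975


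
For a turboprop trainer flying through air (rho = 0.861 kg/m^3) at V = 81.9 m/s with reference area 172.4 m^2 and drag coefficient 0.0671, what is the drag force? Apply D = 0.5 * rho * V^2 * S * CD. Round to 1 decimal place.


Step 1: Dynamic pressure q = 0.5 * 0.861 * 81.9^2 = 2887.6261 Pa
Step 2: Drag D = q * S * CD = 2887.6261 * 172.4 * 0.0671
Step 3: D = 33404.2 N

33404.2


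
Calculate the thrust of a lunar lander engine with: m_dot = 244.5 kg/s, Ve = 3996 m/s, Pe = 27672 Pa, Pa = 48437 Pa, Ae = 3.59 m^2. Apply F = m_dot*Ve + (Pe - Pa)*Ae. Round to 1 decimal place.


Step 1: Momentum thrust = m_dot * Ve = 244.5 * 3996 = 977022.0 N
Step 2: Pressure thrust = (Pe - Pa) * Ae = (27672 - 48437) * 3.59 = -74546.35 N
Step 3: Total thrust F = 977022.0 + -74546.35 = 902475.7 N

902475.7


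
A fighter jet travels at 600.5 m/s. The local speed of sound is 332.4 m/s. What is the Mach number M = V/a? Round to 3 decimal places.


Step 1: M = V / a = 600.5 / 332.4
Step 2: M = 1.807

1.807


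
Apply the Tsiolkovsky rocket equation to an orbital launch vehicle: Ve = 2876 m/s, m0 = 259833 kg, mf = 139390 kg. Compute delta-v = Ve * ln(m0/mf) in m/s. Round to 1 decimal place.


Step 1: Mass ratio m0/mf = 259833 / 139390 = 1.864072
Step 2: ln(1.864072) = 0.622763
Step 3: delta-v = 2876 * 0.622763 = 1791.1 m/s

1791.1


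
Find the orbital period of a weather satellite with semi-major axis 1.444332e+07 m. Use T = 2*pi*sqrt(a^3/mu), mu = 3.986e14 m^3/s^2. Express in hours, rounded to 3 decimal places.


Step 1: a^3 / mu = 3.013014e+21 / 3.986e14 = 7.558991e+06
Step 2: sqrt(7.558991e+06) = 2749.3619 s
Step 3: T = 2*pi * 2749.3619 = 17274.75 s
Step 4: T in hours = 17274.75 / 3600 = 4.799 hours

4.799


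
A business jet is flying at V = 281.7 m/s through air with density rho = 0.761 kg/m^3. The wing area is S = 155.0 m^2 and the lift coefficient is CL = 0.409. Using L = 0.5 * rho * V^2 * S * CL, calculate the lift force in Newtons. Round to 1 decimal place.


Step 1: Calculate dynamic pressure q = 0.5 * 0.761 * 281.7^2 = 0.5 * 0.761 * 79354.89 = 30194.5356 Pa
Step 2: Multiply by wing area and lift coefficient: L = 30194.5356 * 155.0 * 0.409
Step 3: L = 4680153.025 * 0.409 = 1914182.6 N

1914182.6


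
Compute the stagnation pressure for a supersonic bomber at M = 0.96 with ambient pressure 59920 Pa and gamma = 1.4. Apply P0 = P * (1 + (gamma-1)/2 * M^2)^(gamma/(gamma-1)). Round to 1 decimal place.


Step 1: (gamma-1)/2 * M^2 = 0.2 * 0.9216 = 0.18432
Step 2: 1 + 0.18432 = 1.18432
Step 3: Exponent gamma/(gamma-1) = 3.5
Step 4: P0 = 59920 * 1.18432^3.5 = 108321.2 Pa

108321.2


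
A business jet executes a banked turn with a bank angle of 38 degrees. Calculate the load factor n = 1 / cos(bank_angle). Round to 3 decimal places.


Step 1: Convert 38 degrees to radians = 0.663225
Step 2: cos(38 deg) = 0.788011
Step 3: n = 1 / 0.788011 = 1.269

1.269


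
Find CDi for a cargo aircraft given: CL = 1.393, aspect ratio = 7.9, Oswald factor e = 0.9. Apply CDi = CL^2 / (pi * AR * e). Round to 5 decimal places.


Step 1: CL^2 = 1.393^2 = 1.940449
Step 2: pi * AR * e = 3.14159 * 7.9 * 0.9 = 22.336724
Step 3: CDi = 1.940449 / 22.336724 = 0.08687

0.08687


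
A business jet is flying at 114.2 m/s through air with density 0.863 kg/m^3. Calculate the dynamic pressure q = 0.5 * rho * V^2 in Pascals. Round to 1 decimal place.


Step 1: V^2 = 114.2^2 = 13041.64
Step 2: q = 0.5 * 0.863 * 13041.64
Step 3: q = 5627.5 Pa

5627.5


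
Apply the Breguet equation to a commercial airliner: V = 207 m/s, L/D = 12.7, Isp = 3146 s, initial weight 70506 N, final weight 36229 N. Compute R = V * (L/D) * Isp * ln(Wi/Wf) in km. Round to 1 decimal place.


Step 1: Coefficient = V * (L/D) * Isp = 207 * 12.7 * 3146 = 8270519.4 m
Step 2: Wi/Wf = 70506 / 36229 = 1.946121
Step 3: ln(1.946121) = 0.665838
Step 4: R = 8270519.4 * 0.665838 = 5506825.3 m = 5506.8 km

5506.8


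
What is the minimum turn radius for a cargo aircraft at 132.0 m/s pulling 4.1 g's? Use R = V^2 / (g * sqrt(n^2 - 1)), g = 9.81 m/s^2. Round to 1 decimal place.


Step 1: V^2 = 132.0^2 = 17424.0
Step 2: n^2 - 1 = 4.1^2 - 1 = 15.81
Step 3: sqrt(15.81) = 3.976179
Step 4: R = 17424.0 / (9.81 * 3.976179) = 446.7 m

446.7


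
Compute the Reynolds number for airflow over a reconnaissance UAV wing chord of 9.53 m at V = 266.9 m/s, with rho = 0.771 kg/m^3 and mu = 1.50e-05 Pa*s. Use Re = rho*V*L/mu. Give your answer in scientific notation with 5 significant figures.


Step 1: Numerator = rho * V * L = 0.771 * 266.9 * 9.53 = 1961.082447
Step 2: Re = 1961.082447 / 1.50e-05
Step 3: Re = 1.3074e+08

1.3074e+08


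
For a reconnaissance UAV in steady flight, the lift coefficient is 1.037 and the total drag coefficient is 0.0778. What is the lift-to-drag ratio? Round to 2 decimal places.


Step 1: L/D = CL / CD = 1.037 / 0.0778
Step 2: L/D = 13.33

13.33
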